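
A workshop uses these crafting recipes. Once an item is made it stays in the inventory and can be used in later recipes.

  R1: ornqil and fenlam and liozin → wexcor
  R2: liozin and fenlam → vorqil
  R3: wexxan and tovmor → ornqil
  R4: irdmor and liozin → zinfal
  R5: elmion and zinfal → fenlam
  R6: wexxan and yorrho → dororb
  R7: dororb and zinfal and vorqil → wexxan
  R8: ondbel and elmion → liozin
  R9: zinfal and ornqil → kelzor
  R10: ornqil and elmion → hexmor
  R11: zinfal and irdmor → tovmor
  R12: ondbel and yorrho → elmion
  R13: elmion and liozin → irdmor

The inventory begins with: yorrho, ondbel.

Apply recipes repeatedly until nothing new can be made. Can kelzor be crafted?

kelzor would need zinfal and ornqil (R9), but ornqil is never obtained.

No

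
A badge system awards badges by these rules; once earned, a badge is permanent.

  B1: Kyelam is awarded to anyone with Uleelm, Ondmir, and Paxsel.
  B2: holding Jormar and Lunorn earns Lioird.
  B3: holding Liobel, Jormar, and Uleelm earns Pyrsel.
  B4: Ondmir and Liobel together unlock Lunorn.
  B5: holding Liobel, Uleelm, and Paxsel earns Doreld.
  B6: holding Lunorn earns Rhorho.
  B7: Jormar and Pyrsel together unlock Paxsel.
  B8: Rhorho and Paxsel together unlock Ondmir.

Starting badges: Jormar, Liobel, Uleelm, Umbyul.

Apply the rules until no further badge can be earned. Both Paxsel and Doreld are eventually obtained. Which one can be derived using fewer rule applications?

Paxsel: With Liobel, Jormar, and Uleelm, Pyrsel is earned (B3). With Jormar and Pyrsel, Paxsel is earned (B7). [2 rule applications]
Doreld: With Liobel, Jormar, and Uleelm, Pyrsel is earned (B3). With Jormar and Pyrsel, Paxsel is earned (B7). With Liobel, Uleelm, and Paxsel, Doreld is earned (B5). [3 rule applications]
Paxsel needs fewer.

Paxsel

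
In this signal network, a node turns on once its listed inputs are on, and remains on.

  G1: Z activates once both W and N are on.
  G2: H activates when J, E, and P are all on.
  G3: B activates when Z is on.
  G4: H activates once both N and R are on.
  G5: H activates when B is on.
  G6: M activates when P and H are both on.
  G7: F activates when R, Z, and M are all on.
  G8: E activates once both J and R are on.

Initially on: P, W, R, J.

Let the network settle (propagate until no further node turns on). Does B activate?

No

B would need Z (G3), but Z never turns on.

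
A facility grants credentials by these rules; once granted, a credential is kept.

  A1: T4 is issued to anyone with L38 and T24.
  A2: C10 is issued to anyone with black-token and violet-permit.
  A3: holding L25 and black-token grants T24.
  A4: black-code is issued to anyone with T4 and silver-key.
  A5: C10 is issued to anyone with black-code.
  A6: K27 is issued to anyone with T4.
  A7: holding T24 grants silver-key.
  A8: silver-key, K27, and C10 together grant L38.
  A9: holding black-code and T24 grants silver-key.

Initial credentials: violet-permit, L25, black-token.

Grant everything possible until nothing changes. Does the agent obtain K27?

No

K27 would need T4 (A6), but T4 is never granted.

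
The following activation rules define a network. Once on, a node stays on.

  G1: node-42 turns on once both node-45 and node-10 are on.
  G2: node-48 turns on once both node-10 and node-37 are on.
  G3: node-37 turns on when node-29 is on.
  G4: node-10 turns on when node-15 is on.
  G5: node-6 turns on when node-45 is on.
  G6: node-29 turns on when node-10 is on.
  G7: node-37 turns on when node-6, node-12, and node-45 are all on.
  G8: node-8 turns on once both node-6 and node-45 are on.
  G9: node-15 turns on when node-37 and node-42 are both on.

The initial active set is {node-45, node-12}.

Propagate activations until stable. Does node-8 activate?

G5: node-45 on → node-6 on.
node-6 and node-45 are on, so node-8 turns on (G8).

Yes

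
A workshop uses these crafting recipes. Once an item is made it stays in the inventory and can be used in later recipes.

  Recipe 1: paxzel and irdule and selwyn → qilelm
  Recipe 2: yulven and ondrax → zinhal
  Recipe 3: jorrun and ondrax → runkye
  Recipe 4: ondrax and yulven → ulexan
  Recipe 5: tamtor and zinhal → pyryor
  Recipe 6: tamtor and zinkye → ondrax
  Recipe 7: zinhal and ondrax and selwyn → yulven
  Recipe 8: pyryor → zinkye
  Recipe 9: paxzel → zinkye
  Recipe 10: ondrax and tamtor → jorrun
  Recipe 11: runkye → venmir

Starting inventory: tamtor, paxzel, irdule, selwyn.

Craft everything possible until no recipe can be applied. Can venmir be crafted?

paxzel → zinkye (Recipe 9).
tamtor and zinkye → ondrax (Recipe 6).
Using Recipe 10, ondrax and tamtor make jorrun.
jorrun and ondrax → runkye (Recipe 3).
Using Recipe 11, runkye makes venmir.

Yes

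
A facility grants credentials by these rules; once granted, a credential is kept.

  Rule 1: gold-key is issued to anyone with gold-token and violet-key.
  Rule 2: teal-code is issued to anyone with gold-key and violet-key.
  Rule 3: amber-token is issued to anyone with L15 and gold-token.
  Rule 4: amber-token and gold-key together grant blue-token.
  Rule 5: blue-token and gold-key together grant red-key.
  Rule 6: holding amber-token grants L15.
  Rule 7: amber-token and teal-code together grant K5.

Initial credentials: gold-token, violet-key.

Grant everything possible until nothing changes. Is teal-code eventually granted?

Yes

Holding gold-token and violet-key grants gold-key (Rule 1).
Holding gold-key and violet-key grants teal-code (Rule 2).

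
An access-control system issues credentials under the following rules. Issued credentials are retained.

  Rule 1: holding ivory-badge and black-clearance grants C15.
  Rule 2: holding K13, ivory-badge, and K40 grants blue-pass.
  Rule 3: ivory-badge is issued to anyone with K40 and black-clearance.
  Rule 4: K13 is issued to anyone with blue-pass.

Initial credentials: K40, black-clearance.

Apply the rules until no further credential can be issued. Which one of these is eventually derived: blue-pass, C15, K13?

Holding K40 and black-clearance grants ivory-badge (Rule 3).
Holding ivory-badge and black-clearance grants C15 (Rule 1).
K13 would need blue-pass (Rule 4), but blue-pass is never granted. blue-pass would need K13, ivory-badge, and K40 (Rule 2), but K13 is never granted.

C15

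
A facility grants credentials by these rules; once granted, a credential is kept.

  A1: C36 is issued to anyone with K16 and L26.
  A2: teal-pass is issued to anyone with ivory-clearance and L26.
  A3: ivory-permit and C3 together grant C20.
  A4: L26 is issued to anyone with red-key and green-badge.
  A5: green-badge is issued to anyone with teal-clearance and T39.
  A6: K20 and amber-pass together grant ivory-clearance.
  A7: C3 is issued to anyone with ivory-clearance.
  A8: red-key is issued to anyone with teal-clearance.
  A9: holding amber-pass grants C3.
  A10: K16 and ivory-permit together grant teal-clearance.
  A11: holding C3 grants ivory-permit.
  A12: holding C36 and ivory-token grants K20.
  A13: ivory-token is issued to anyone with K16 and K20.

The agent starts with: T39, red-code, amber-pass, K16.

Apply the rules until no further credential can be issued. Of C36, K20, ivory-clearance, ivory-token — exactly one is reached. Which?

Holding amber-pass grants C3 (A9).
Holding C3 grants ivory-permit (A11).
Holding K16 and ivory-permit grants teal-clearance (A10).
Holding teal-clearance and T39 grants green-badge (A5).
Holding teal-clearance grants red-key (A8).
Holding red-key and green-badge grants L26 (A4).
Holding K16 and L26 grants C36 (A1).
K20 would need C36 and ivory-token (A12), but ivory-token is never granted. ivory-token would need K16 and K20 (A13), but K20 is never granted. ivory-clearance would need K20 and amber-pass (A6), but K20 is never granted.

C36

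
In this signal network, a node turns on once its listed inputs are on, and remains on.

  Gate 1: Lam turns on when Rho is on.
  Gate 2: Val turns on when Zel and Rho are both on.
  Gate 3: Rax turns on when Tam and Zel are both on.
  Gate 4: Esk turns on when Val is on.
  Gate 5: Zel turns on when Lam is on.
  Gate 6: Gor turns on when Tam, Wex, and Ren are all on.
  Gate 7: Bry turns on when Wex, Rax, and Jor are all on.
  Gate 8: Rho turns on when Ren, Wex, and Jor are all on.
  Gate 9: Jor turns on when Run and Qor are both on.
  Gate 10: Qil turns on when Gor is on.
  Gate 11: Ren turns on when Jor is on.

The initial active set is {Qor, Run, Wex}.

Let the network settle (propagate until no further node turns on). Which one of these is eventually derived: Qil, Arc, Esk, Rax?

Esk

Run and Qor are on, so Jor turns on (Gate 9).
Jor is on, so Ren turns on (Gate 11).
Gate 8: Ren, Wex, and Jor on → Rho on.
Rho is on, so Lam turns on (Gate 1).
Lam is on, so Zel turns on (Gate 5).
Gate 2: Zel and Rho on → Val on.
Val is on, so Esk turns on (Gate 4).
Rax would need Tam and Zel (Gate 3), but Tam never turns on. Qil would need Gor (Gate 10), but Gor never turns on. No rule produces Arc, and it is not given.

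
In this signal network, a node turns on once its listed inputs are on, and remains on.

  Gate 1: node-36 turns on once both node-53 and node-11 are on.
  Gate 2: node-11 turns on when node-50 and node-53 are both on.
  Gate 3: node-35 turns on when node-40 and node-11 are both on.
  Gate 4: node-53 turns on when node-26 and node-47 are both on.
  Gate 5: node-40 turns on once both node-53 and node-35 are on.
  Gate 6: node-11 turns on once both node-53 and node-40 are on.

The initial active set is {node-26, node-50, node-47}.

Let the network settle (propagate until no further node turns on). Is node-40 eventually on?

node-40 would need node-53 and node-35 (Gate 5), but node-35 never turns on.

No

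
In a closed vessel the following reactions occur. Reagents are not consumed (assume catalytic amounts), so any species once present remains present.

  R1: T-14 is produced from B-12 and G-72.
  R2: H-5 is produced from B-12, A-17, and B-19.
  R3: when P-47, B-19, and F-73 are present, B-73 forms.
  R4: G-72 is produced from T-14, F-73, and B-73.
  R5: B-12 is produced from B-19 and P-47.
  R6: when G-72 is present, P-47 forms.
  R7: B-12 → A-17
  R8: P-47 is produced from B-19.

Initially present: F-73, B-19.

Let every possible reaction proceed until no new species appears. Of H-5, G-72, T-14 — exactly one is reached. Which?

H-5

B-19 present → P-47 forms (R8).
B-19 and P-47 present → B-12 forms (R5).
B-12 present → A-17 forms (R7).
B-12, A-17, and B-19 present → H-5 forms (R2).
T-14 would need B-12 and G-72 (R1), but G-72 never forms. G-72 would need T-14, F-73, and B-73 (R4), but T-14 never forms.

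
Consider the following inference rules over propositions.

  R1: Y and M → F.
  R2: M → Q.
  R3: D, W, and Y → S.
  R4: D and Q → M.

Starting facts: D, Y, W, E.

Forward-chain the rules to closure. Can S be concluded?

D, W, and Y hold, so S follows (R3).

Yes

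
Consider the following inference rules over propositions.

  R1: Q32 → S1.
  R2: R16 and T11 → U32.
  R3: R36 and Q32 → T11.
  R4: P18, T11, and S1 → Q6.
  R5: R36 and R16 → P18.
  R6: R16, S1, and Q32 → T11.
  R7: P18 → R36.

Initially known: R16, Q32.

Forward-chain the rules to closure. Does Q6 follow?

No

Q6 would need P18, T11, and S1 (R4), but P18 is never established.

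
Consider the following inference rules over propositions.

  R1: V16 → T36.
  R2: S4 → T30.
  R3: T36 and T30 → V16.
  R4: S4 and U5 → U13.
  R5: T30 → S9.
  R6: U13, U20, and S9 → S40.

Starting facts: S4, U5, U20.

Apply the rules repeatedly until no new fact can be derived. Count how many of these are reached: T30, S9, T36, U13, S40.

S4 and U5 hold, so U13 follows (R4).
From S4, R2 gives T30.
T30 holds, so S9 follows (R5).
From U13, U20, and S9, R6 gives S40.
T30: reached.
S9: reached.
T36 would need V16 (R1), but V16 is never established.
U13: reached.
S40: reached.
Reached: T30, S9, U13, and S40 — 4 of the 5.

4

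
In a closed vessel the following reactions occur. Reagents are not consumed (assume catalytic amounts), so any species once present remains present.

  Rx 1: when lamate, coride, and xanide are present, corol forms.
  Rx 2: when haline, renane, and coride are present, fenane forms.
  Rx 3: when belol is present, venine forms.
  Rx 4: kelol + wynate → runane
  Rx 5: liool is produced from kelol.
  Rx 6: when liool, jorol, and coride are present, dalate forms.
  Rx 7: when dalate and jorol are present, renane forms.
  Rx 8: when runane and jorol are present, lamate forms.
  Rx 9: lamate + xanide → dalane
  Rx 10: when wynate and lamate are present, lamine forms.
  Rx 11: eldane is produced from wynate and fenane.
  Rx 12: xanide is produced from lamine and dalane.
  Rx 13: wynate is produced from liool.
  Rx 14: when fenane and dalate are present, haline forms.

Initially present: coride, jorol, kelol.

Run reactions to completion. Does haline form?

haline would need fenane and dalate (Rx 14), but fenane never forms.

No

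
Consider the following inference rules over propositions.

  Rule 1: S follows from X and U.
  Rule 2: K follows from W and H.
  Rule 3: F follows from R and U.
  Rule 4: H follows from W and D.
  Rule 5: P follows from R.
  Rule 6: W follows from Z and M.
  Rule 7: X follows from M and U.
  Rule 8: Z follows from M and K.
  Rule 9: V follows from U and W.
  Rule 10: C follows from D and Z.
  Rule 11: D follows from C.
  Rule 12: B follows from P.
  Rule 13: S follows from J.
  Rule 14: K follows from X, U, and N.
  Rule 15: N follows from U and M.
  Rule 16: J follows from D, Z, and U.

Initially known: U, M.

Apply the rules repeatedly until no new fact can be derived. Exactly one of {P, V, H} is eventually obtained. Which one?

From U and M, Rule 15 gives N.
From M and U, Rule 7 gives X.
From X, U, and N, Rule 14 gives K.
M and K hold, so Z follows (Rule 8).
From Z and M, Rule 6 gives W.
From U and W, Rule 9 gives V.
P would need R (Rule 5), but R is never established. H would need W and D (Rule 4), but D is never established.

V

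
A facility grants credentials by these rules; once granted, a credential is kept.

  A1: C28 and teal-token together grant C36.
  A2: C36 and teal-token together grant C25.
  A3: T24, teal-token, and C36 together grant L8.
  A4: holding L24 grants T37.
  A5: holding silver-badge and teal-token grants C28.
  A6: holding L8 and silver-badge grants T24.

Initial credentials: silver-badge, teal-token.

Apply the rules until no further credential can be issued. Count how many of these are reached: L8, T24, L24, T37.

0

L8 would need T24, teal-token, and C36 (A3), but T24 is never granted.
T24 would need L8 and silver-badge (A6), but L8 is never granted.
No rule produces L24, and it is not given.
T37 would need L24 (A4), but L24 is never granted.
None of the 4 are reached.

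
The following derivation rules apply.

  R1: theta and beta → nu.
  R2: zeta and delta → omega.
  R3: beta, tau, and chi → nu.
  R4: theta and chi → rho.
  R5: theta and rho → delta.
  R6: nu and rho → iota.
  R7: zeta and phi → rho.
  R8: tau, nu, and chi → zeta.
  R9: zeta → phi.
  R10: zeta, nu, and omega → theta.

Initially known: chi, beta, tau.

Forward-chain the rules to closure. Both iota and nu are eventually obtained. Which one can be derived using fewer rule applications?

nu: From beta, tau, and chi, R3 gives nu. [1 rule application]
iota: From beta, tau, and chi, R3 gives nu. From tau, nu, and chi, R8 gives zeta. zeta holds, so phi follows (R9). From zeta and phi, R7 gives rho. From nu and rho, R6 gives iota. [5 rule applications]
nu needs fewer.

nu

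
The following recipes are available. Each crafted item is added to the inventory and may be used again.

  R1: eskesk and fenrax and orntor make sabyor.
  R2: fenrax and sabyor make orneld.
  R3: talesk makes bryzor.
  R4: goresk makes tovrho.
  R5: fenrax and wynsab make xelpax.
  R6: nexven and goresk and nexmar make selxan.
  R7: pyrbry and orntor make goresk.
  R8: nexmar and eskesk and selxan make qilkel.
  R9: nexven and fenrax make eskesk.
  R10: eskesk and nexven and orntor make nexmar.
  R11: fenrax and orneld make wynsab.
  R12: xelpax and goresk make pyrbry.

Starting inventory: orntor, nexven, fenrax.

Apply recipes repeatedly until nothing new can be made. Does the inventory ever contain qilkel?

qilkel would need nexmar, eskesk, and selxan (R8), but selxan is never obtained.

No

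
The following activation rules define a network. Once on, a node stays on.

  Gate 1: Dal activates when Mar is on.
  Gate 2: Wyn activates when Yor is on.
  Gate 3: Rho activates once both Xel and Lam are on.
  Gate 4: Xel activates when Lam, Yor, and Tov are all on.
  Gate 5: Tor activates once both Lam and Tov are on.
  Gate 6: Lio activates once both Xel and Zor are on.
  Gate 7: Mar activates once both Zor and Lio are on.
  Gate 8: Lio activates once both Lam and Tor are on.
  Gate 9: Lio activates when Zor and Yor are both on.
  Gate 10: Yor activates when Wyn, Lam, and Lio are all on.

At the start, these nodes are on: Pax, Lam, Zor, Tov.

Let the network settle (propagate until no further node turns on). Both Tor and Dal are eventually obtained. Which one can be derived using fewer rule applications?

Tor

Tor: Lam and Tov are on, so Tor activates (Gate 5). [1 rule application]
Dal: Lam and Tov are on, so Tor activates (Gate 5). Lam and Tor are on, so Lio activates (Gate 8). Gate 7: Zor and Lio on → Mar on. Mar is on, so Dal activates (Gate 1). [4 rule applications]
Tor needs fewer.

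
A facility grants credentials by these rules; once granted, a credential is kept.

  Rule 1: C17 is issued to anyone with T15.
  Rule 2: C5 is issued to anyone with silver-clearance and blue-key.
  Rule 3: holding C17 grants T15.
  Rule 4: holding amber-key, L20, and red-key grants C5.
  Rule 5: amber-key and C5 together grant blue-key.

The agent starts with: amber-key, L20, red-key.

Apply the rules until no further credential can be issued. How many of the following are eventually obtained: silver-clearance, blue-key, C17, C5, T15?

Holding amber-key, L20, and red-key grants C5 (Rule 4).
Holding amber-key and C5 grants blue-key (Rule 5).
No rule produces silver-clearance, and it is not given.
blue-key: reached.
C17 would need T15 (Rule 1), but T15 is never granted.
C5: reached.
T15 would need C17 (Rule 3), but C17 is never granted.
Reached: blue-key and C5 — 2 of the 5.

2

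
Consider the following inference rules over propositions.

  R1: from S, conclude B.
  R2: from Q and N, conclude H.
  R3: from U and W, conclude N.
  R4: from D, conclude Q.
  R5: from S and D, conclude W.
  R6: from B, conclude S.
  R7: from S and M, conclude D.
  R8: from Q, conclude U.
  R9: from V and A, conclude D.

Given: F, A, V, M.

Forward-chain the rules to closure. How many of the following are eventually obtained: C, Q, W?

1

From V and A, R9 gives D.
From D, R4 gives Q.
No rule produces C, and it is not given.
Q: reached.
W would need S and D (R5), but S is never established.
Reached: Q — 1 of the 3.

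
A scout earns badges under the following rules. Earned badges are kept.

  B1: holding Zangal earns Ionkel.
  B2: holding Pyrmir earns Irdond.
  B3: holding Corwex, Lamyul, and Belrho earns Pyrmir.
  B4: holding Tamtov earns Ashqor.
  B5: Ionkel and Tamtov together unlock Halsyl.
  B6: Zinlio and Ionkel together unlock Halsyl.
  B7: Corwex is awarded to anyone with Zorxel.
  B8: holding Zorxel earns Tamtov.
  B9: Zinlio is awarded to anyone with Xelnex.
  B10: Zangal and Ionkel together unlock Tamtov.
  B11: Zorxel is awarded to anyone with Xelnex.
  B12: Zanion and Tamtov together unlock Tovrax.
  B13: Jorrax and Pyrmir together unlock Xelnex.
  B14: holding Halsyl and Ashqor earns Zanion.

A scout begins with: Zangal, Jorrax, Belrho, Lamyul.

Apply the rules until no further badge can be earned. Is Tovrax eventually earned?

Yes

With Zangal, Ionkel is earned (B1).
With Zangal and Ionkel, Tamtov is earned (B10).
With Ionkel and Tamtov, Halsyl is earned (B5).
With Tamtov, Ashqor is earned (B4).
With Halsyl and Ashqor, Zanion is earned (B14).
With Zanion and Tamtov, Tovrax is earned (B12).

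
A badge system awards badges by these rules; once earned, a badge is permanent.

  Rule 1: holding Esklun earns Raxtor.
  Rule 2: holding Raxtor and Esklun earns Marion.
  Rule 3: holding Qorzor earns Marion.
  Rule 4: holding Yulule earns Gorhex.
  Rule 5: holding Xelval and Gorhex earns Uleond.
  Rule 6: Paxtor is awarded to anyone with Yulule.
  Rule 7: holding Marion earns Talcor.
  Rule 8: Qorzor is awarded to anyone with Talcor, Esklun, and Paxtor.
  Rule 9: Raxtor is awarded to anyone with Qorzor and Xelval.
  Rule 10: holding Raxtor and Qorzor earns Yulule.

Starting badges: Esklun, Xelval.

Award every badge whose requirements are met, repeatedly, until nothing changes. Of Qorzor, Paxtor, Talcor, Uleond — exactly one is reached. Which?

Talcor

With Esklun, Raxtor is earned (Rule 1).
With Raxtor and Esklun, Marion is earned (Rule 2).
With Marion, Talcor is earned (Rule 7).
Uleond would need Xelval and Gorhex (Rule 5), but Gorhex is never earned. Paxtor would need Yulule (Rule 6), but Yulule is never earned. Qorzor would need Talcor, Esklun, and Paxtor (Rule 8), but Paxtor is never earned.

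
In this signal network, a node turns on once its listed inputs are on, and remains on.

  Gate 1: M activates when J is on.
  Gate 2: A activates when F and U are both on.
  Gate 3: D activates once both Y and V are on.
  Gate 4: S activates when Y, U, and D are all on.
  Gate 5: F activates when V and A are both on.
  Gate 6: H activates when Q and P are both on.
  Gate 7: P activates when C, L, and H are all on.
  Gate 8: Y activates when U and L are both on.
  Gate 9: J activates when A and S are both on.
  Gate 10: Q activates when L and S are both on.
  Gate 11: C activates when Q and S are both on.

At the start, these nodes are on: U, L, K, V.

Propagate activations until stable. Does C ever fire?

Yes

Gate 8: U and L on → Y on.
Gate 3: Y and V on → D on.
Gate 4: Y, U, and D on → S on.
L and S are on, so Q activates (Gate 10).
Gate 11: Q and S on → C on.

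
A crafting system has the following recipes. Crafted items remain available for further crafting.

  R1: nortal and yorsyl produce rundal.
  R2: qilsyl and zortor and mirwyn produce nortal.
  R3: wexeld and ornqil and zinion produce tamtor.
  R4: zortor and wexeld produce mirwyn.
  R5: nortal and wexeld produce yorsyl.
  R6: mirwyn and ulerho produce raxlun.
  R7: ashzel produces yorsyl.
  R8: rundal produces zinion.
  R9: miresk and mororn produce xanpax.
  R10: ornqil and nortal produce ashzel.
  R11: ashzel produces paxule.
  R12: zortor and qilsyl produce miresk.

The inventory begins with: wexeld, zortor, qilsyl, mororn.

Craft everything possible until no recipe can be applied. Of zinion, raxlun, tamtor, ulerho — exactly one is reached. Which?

zinion

Using R4, zortor and wexeld make mirwyn.
Using R2, qilsyl, zortor, and mirwyn make nortal.
nortal and wexeld → yorsyl (R5).
Using R1, nortal and yorsyl make rundal.
Using R8, rundal makes zinion.
raxlun would need mirwyn and ulerho (R6), but ulerho is never obtained. No rule produces ulerho, and it is not given. tamtor would need wexeld, ornqil, and zinion (R3), but ornqil is never obtained.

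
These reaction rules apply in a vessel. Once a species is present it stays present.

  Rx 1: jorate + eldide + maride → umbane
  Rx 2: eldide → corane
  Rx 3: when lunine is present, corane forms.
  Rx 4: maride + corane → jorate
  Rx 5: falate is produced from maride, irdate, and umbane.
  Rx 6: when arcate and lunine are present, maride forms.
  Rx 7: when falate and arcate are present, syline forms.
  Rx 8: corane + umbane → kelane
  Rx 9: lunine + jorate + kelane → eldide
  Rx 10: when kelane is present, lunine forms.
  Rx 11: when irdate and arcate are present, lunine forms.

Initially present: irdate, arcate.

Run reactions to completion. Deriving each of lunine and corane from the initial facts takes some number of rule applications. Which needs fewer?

lunine: irdate and arcate present → lunine forms (Rx 11). [1 rule application]
corane: irdate and arcate present → lunine forms (Rx 11). lunine present → corane forms (Rx 3). [2 rule applications]
lunine needs fewer.

lunine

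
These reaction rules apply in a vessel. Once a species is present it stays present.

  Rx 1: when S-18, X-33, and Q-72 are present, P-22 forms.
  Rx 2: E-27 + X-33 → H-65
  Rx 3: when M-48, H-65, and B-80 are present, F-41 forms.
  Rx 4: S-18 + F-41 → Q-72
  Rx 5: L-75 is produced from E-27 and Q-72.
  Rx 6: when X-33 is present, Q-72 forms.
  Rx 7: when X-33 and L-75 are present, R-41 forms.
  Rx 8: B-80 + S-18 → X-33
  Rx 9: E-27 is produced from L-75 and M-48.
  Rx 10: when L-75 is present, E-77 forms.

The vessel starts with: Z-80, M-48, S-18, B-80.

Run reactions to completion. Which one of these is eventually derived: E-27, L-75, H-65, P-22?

B-80 and S-18 present → X-33 forms (Rx 8).
X-33 present → Q-72 forms (Rx 6).
S-18, X-33, and Q-72 present → P-22 forms (Rx 1).
L-75 would need E-27 and Q-72 (Rx 5), but E-27 never forms. E-27 would need L-75 and M-48 (Rx 9), but L-75 never forms. H-65 would need E-27 and X-33 (Rx 2), but E-27 never forms.

P-22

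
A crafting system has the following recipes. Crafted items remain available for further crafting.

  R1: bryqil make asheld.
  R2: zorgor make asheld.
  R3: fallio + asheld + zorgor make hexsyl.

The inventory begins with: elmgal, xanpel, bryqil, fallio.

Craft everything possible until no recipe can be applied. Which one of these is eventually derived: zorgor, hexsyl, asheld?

bryqil → asheld (R1).
No rule produces zorgor, and it is not given. hexsyl would need fallio, asheld, and zorgor (R3), but zorgor is never obtained.

asheld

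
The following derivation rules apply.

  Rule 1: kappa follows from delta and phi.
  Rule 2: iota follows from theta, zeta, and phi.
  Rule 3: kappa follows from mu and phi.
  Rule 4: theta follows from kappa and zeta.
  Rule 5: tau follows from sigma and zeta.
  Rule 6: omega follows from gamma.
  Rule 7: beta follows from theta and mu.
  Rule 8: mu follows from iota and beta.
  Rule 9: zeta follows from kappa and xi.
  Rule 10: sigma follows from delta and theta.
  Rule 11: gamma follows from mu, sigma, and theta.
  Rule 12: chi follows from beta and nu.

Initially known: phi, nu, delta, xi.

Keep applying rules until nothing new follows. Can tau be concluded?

From delta and phi, Rule 1 gives kappa.
From kappa and xi, Rule 9 gives zeta.
kappa and zeta hold, so theta follows (Rule 4).
delta and theta hold, so sigma follows (Rule 10).
From sigma and zeta, Rule 5 gives tau.

Yes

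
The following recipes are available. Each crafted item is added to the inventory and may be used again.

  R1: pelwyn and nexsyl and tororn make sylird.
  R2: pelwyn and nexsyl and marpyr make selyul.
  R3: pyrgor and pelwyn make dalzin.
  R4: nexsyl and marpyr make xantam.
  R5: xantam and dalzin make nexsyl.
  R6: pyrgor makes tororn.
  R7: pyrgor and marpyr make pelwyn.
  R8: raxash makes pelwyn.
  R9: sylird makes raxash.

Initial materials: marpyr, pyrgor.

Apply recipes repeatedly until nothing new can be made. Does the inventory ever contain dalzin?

pyrgor and marpyr → pelwyn (R7).
pyrgor and pelwyn → dalzin (R3).

Yes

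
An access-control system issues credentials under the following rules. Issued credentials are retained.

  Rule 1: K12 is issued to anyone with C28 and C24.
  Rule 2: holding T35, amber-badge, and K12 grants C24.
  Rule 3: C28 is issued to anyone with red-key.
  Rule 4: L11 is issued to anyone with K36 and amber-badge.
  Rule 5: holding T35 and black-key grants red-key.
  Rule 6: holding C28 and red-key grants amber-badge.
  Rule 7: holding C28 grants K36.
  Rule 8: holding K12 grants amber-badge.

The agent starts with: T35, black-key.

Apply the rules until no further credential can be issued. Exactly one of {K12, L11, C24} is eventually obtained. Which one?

L11

Holding T35 and black-key grants red-key (Rule 5).
Holding red-key grants C28 (Rule 3).
Holding C28 and red-key grants amber-badge (Rule 6).
Holding C28 grants K36 (Rule 7).
Holding K36 and amber-badge grants L11 (Rule 4).
C24 would need T35, amber-badge, and K12 (Rule 2), but K12 is never granted. K12 would need C28 and C24 (Rule 1), but C24 is never granted.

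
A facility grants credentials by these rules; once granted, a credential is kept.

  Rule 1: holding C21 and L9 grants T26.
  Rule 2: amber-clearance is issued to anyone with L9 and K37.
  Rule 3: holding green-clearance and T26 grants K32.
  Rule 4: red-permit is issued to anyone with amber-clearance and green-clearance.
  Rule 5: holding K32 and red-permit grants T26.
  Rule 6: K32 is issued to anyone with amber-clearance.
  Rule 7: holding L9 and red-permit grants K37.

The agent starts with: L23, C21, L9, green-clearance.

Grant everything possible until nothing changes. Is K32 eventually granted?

Holding C21 and L9 grants T26 (Rule 1).
Holding green-clearance and T26 grants K32 (Rule 3).

Yes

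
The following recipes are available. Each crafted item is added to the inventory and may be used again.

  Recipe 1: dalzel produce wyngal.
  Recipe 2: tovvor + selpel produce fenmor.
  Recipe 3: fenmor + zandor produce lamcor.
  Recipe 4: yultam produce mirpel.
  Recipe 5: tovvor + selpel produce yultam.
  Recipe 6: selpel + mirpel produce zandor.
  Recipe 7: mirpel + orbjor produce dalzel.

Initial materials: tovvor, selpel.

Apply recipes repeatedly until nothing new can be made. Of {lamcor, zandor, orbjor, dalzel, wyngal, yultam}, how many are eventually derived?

Using Recipe 5, tovvor and selpel make yultam.
tovvor + selpel → fenmor (Recipe 2).
yultam → mirpel (Recipe 4).
selpel + mirpel → zandor (Recipe 6).
fenmor + zandor → lamcor (Recipe 3).
lamcor: reached.
zandor: reached.
No rule produces orbjor, and it is not given.
dalzel would need mirpel and orbjor (Recipe 7), but orbjor is never obtained.
wyngal would need dalzel (Recipe 1), but dalzel is never obtained.
yultam: reached.
Reached: lamcor, zandor, and yultam — 3 of the 6.

3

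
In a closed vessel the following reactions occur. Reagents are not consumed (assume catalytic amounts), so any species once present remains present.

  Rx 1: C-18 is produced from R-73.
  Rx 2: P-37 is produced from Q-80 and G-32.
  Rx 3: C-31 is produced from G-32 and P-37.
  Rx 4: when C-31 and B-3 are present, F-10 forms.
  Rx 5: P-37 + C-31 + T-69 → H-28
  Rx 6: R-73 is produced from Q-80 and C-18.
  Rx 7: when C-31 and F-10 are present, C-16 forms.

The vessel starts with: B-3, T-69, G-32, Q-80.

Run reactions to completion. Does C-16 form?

Q-80 and G-32 present → P-37 forms (Rx 2).
G-32 and P-37 present → C-31 forms (Rx 3).
C-31 and B-3 present → F-10 forms (Rx 4).
C-31 and F-10 present → C-16 forms (Rx 7).

Yes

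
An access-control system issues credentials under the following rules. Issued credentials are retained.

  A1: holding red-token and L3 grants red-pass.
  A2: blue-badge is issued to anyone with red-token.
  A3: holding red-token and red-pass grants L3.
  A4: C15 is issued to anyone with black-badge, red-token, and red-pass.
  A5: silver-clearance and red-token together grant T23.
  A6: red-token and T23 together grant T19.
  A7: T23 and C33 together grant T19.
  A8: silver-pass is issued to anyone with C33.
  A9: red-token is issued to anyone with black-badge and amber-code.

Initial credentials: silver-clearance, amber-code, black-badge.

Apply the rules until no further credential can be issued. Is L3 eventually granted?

No

L3 would need red-token and red-pass (A3), but red-pass is never granted.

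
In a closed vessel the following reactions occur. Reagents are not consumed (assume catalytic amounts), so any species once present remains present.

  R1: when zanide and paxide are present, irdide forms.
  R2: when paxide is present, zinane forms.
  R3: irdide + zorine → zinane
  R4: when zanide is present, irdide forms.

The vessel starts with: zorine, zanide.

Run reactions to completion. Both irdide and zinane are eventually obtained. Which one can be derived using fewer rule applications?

irdide: zanide present → irdide forms (R4). [1 rule application]
zinane: zanide present → irdide forms (R4). irdide and zorine present → zinane forms (R3). [2 rule applications]
irdide needs fewer.

irdide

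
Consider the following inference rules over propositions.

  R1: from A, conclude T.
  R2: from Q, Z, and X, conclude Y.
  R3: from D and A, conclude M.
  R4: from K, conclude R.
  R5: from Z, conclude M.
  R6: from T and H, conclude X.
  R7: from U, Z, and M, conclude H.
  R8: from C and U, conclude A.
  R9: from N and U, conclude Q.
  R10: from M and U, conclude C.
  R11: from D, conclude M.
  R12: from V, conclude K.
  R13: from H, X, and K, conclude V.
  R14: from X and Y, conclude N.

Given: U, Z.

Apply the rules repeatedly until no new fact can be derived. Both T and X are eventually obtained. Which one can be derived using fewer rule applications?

T: Z holds, so M follows (R5). From M and U, R10 gives C. C and U hold, so A follows (R8). A holds, so T follows (R1). [4 rule applications]
X: From Z, R5 gives M. M and U hold, so C follows (R10). From U, Z, and M, R7 gives H. C and U hold, so A follows (R8). A holds, so T follows (R1). T and H hold, so X follows (R6). [6 rule applications]
T needs fewer.

T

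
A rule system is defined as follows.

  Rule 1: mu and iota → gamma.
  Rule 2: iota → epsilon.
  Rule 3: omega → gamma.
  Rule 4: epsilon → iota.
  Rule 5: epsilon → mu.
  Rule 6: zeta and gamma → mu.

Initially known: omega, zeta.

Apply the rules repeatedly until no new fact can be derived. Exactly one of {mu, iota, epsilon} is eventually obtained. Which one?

mu

omega holds, so gamma follows (Rule 3).
From zeta and gamma, Rule 6 gives mu.
epsilon would need iota (Rule 2), but iota is never established. iota would need epsilon (Rule 4), but epsilon is never established.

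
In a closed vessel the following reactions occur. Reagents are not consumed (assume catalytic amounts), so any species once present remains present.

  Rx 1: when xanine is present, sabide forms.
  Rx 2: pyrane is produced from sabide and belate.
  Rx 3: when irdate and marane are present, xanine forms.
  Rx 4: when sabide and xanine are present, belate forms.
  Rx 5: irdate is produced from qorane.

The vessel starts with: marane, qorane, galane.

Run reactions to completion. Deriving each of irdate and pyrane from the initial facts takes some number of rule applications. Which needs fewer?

irdate

irdate: qorane present → irdate forms (Rx 5). [1 rule application]
pyrane: qorane present → irdate forms (Rx 5). irdate and marane present → xanine forms (Rx 3). xanine present → sabide forms (Rx 1). sabide and xanine present → belate forms (Rx 4). sabide and belate present → pyrane forms (Rx 2). [5 rule applications]
irdate needs fewer.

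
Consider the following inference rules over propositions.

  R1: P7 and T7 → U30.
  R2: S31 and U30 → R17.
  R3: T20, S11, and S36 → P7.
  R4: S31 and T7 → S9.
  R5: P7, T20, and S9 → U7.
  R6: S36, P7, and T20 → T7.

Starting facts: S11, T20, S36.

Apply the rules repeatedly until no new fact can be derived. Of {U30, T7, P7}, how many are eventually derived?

From T20, S11, and S36, R3 gives P7.
S36, P7, and T20 hold, so T7 follows (R6).
From P7 and T7, R1 gives U30.
U30: reached.
T7: reached.
P7: reached.
All 3 are reached.

3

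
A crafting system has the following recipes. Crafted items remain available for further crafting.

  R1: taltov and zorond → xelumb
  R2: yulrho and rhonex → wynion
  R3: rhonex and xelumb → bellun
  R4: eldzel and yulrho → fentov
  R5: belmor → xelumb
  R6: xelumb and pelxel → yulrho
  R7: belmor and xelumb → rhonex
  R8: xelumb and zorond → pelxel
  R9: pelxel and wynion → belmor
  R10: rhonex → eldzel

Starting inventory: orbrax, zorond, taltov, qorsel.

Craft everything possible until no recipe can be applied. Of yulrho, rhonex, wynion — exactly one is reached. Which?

yulrho

taltov and zorond → xelumb (R1).
xelumb and zorond → pelxel (R8).
Using R6, xelumb and pelxel make yulrho.
rhonex would need belmor and xelumb (R7), but belmor is never obtained. wynion would need yulrho and rhonex (R2), but rhonex is never obtained.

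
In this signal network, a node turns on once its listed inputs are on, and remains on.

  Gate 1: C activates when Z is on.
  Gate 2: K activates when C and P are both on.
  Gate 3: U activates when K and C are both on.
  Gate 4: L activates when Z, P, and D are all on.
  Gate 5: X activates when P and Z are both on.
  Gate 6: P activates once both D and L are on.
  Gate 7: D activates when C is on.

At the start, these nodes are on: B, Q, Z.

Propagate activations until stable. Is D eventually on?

Yes

Gate 1: Z on → C on.
Gate 7: C on → D on.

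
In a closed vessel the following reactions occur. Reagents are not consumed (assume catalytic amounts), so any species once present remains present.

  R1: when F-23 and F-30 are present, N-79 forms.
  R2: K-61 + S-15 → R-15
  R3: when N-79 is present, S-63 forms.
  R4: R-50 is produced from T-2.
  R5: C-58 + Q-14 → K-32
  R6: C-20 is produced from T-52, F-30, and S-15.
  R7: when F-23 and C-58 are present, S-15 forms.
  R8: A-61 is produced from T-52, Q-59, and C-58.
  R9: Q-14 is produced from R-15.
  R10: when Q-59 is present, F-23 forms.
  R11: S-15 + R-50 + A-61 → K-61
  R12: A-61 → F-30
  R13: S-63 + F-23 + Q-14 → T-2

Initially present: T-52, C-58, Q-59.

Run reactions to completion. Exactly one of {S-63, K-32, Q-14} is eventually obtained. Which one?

Q-59 present → F-23 forms (R10).
T-52, Q-59, and C-58 present → A-61 forms (R8).
A-61 present → F-30 forms (R12).
F-23 and F-30 present → N-79 forms (R1).
N-79 present → S-63 forms (R3).
Q-14 would need R-15 (R9), but R-15 never forms. K-32 would need C-58 and Q-14 (R5), but Q-14 never forms.

S-63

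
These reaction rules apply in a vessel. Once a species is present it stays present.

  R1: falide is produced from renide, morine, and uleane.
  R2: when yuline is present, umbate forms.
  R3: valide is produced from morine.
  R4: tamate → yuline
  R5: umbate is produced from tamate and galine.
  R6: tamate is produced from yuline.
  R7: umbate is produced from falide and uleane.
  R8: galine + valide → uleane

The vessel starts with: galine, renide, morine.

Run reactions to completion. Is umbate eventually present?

Yes

morine present → valide forms (R3).
galine and valide present → uleane forms (R8).
renide, morine, and uleane present → falide forms (R1).
falide and uleane present → umbate forms (R7).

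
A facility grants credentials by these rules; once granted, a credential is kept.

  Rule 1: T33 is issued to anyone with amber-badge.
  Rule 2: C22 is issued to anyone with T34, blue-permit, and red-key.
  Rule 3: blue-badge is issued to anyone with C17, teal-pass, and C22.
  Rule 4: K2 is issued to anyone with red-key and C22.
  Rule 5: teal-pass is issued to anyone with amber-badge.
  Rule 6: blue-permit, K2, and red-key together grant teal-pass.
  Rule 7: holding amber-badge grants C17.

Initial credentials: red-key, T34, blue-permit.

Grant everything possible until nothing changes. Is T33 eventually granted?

No

T33 would need amber-badge (Rule 1), but amber-badge is never granted.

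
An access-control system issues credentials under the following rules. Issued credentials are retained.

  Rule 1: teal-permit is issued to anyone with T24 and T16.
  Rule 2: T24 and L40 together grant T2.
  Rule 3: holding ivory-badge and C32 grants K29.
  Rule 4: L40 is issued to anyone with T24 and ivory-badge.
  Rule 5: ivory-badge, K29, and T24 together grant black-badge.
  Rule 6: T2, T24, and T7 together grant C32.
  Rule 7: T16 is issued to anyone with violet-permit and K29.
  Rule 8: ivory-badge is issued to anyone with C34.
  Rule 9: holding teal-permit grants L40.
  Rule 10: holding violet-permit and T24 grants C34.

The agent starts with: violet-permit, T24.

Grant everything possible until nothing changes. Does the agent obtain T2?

Yes

Holding violet-permit and T24 grants C34 (Rule 10).
Holding C34 grants ivory-badge (Rule 8).
Holding T24 and ivory-badge grants L40 (Rule 4).
Holding T24 and L40 grants T2 (Rule 2).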